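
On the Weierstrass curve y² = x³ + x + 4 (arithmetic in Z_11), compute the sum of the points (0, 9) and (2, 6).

(0, 9) + (2, 6). λ = (6 - 9)/(2 - 0) ≡ 8/2 mod 11. 2⁻¹ ≡ 6 (mod 11), so λ ≡ 4.
  x = λ² - 0 - 2 = 16 - 2 ≡ 3; y = λ·(0 - 3) - 9 ≡ 1. → (3, 1)

(3, 1)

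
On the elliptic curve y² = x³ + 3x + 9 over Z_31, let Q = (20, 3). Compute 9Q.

(20, 3)

Double-and-add on 9 = (1001)₂. Start with Q = (20, 3) for the leading 1-bit.
double: tangent at (20, 3): λ = (3·20² + 3)/(2·3) ≡ 25/6. 6⁻¹ ≡ 26 (mod 31) since 6·26 = 156 ≡ 1, so λ ≡ 25·26 ≡ 30.
  x = λ² - 20 - 20 = 900 - 40 ≡ 23; y = λ·(20 - 23) - 3 ≡ 0. → (23, 0)
double: (23, 0) + (23, 0): same x and y₁ ≡ -y₂, so the sum is the point at infinity.
double: the point at infinity + the point at infinity = the point at infinity (identity).
add Q: the point at infinity + (20, 3) = (20, 3) (identity).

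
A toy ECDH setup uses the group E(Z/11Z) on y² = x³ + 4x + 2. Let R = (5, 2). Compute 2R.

(4, 4)

tangent at (5, 2): λ = (3·5² + 4)/(2·2) ≡ 2/4. 4⁻¹ ≡ 3 (mod 11) since 4·3 = 12 ≡ 1, so λ ≡ 2·3 ≡ 6.
  x = λ² - 5 - 5 = 36 - 10 ≡ 4; y = λ·(5 - 4) - 2 ≡ 4. → (4, 4)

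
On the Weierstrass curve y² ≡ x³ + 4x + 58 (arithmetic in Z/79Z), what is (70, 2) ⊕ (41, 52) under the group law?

(48, 20)

(70, 2) + (41, 52). λ = (52 - 2)/(41 - 70) ≡ 50/50 mod 79. 50⁻¹ ≡ 49 (mod 79) since 50·49 = 2450 ≡ 1, so λ ≡ 1.
  x = λ² - 70 - 41 = 1 - 111 ≡ 48; y = λ·(70 - 48) - 2 ≡ 20. → (48, 20)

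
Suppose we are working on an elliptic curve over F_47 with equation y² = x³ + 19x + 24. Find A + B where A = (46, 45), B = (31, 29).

(29, 17)

(46, 45) + (31, 29). λ = (29 - 45)/(31 - 46) ≡ 31/32 mod 47. 32⁻¹ ≡ 25 (mod 47) since 32·25 = 800 ≡ 1, so λ ≡ 23.
  x = λ² - 46 - 31 = 529 - 77 ≡ 29; y = λ·(46 - 29) - 45 ≡ 17. → (29, 17)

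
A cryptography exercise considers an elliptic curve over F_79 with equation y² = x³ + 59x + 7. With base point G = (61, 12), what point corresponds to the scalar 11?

Double-and-add on 11 = (1011)₂. Start with G = (61, 12) for the leading 1-bit.
double: tangent at (61, 12): λ = (3·61² + 59)/(2·12) ≡ 4/24. 24⁻¹ ≡ 56 (mod 79), so λ ≡ 4·56 ≡ 66.
  x = λ² - 61 - 61 = 4356 - 122 ≡ 47; y = λ·(61 - 47) - 12 ≡ 43. → (47, 43)
double: tangent at (47, 43): λ = (3·47² + 59)/(2·43) ≡ 50/7. 7⁻¹ ≡ 34 (mod 79), so λ ≡ 50·34 ≡ 41.
  x = λ² - 47 - 47 = 1681 - 94 ≡ 7; y = λ·(47 - 7) - 43 ≡ 17. → (7, 17)
add G: (7, 17) + (61, 12). λ = (12 - 17)/(61 - 7) ≡ 74/54 mod 79. 54⁻¹ ≡ 60 (mod 79) since 54·60 = 3240 ≡ 1, so λ ≡ 16.
  x = λ² - 7 - 61 = 256 - 68 ≡ 30; y = λ·(7 - 30) - 17 ≡ 10. → (30, 10)
double: tangent at (30, 10): λ = (3·30² + 59)/(2·10) ≡ 73/20. 20⁻¹ ≡ 4 (mod 79) since 20·4 = 80 ≡ 1, so λ ≡ 73·4 ≡ 55.
  x = λ² - 30 - 30 = 3025 - 60 ≡ 42; y = λ·(30 - 42) - 10 ≡ 41. → (42, 41)
add G: (42, 41) + (61, 12). λ = (12 - 41)/(61 - 42) ≡ 50/19 mod 79. 19⁻¹ ≡ 25 (mod 79), so λ ≡ 65.
  x = λ² - 42 - 61 = 4225 - 103 ≡ 14; y = λ·(42 - 14) - 41 ≡ 41. → (14, 41)

(14, 41)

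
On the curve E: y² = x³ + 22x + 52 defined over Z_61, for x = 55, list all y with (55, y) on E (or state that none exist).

x³ + 22x + 52 = 167637 ≡ 9 (mod 61).
Square roots of 9 mod 61: 3 and 58 (since 3² = 9 ≡ 9).

3, 58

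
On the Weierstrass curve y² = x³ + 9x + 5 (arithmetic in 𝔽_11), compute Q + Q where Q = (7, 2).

tangent at (7, 2): λ = (3·7² + 9)/(2·2) ≡ 2/4. 4⁻¹ ≡ 3 (mod 11), so λ ≡ 2·3 ≡ 6.
  x = λ² - 7 - 7 = 36 - 14 ≡ 0; y = λ·(7 - 0) - 2 ≡ 7. → (0, 7)

(0, 7)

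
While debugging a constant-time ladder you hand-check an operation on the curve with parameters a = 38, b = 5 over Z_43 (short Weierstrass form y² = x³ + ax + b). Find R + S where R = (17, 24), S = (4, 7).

(26, 37)

(17, 24) + (4, 7). λ = (7 - 24)/(4 - 17) ≡ 26/30 mod 43. 30⁻¹ ≡ 33 (mod 43) since 30·33 = 990 ≡ 1, so λ ≡ 41.
  x = λ² - 17 - 4 = 1681 - 21 ≡ 26; y = λ·(17 - 26) - 24 ≡ 37. → (26, 37)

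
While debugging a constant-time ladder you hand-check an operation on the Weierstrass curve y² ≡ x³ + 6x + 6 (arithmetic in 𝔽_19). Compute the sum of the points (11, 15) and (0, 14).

(11, 15) + (0, 14). λ = (14 - 15)/(0 - 11) ≡ 18/8 mod 19. 8⁻¹ ≡ 12 (mod 19), so λ ≡ 7.
  x = λ² - 11 - 0 = 49 - 11 ≡ 0; y = λ·(11 - 0) - 15 ≡ 5. → (0, 5)

(0, 5)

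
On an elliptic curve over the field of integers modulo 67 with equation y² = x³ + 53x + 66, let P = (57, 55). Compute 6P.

Repeated addition: build up to 6P.
2P: tangent at (57, 55): λ = (3·57² + 53)/(2·55) ≡ 18/43. 43⁻¹ ≡ 53 (mod 67) since 43·53 = 2279 ≡ 1, so λ ≡ 18·53 ≡ 16.
  x = λ² - 57 - 57 = 256 - 114 ≡ 8; y = λ·(57 - 8) - 55 ≡ 59. → (8, 59)
3P: (8, 59) + (57, 55). λ = (55 - 59)/(57 - 8) ≡ 63/49 mod 67. 49⁻¹ ≡ 26 (mod 67) since 49·26 = 1274 ≡ 1, so λ ≡ 30.
  x = λ² - 8 - 57 = 900 - 65 ≡ 31; y = λ·(8 - 31) - 59 ≡ 55. → (31, 55)
4P: (31, 55) + (57, 55). λ = (55 - 55)/(57 - 31) ≡ 0/26 mod 67. 26⁻¹ ≡ 49 (mod 67) since 26·49 = 1274 ≡ 1, so λ ≡ 0.
  x = λ² - 31 - 57 = 0 - 88 ≡ 46; y = λ·(31 - 46) - 55 ≡ 12. → (46, 12)
5P: (46, 12) + (57, 55). λ = (55 - 12)/(57 - 46) ≡ 43/11 mod 67. 11⁻¹ ≡ 61 (mod 67) since 11·61 = 671 ≡ 1, so λ ≡ 10.
  x = λ² - 46 - 57 = 100 - 103 ≡ 64; y = λ·(46 - 64) - 12 ≡ 9. → (64, 9)
6P: (64, 9) + (57, 55). λ = (55 - 9)/(57 - 64) ≡ 46/60 mod 67. 60⁻¹ ≡ 19 (mod 67), so λ ≡ 3.
  x = λ² - 64 - 57 = 9 - 121 ≡ 22; y = λ·(64 - 22) - 9 ≡ 50. → (22, 50)

(22, 50)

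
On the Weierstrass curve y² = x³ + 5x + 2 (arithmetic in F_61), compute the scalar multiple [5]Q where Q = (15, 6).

Repeated addition: build up to 5Q.
2Q: tangent at (15, 6): λ = (3·15² + 5)/(2·6) ≡ 9/12. 12⁻¹ ≡ 56 (mod 61), so λ ≡ 9·56 ≡ 16.
  x = λ² - 15 - 15 = 256 - 30 ≡ 43; y = λ·(15 - 43) - 6 ≡ 34. → (43, 34)
3Q: (43, 34) + (15, 6). λ = (6 - 34)/(15 - 43) ≡ 33/33 mod 61. 33⁻¹ ≡ 37 (mod 61) since 33·37 = 1221 ≡ 1, so λ ≡ 1.
  x = λ² - 43 - 15 = 1 - 58 ≡ 4; y = λ·(43 - 4) - 34 ≡ 5. → (4, 5)
4Q: (4, 5) + (15, 6). λ = (6 - 5)/(15 - 4) ≡ 1/11 mod 61. 11⁻¹ ≡ 50 (mod 61) since 11·50 = 550 ≡ 1, so λ ≡ 50.
  x = λ² - 4 - 15 = 2500 - 19 ≡ 41; y = λ·(4 - 41) - 5 ≡ 36. → (41, 36)
5Q: (41, 36) + (15, 6). λ = (6 - 36)/(15 - 41) ≡ 31/35 mod 61. 35⁻¹ ≡ 7 (mod 61) since 35·7 = 245 ≡ 1, so λ ≡ 34.
  x = λ² - 41 - 15 = 1156 - 56 ≡ 2; y = λ·(41 - 2) - 36 ≡ 9. → (2, 9)

(2, 9)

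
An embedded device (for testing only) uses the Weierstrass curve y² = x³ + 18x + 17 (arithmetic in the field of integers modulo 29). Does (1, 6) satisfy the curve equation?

y² = 6² ≡ 7; x³ + 18x + 17 = 36 ≡ 7 (mod 29). 7 = 7.

yes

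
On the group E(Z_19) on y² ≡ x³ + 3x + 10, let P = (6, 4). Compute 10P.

Double-and-add on 10 = (1010)₂. Start with P = (6, 4) for the leading 1-bit.
double: tangent at (6, 4): λ = (3·6² + 3)/(2·4) ≡ 16/8. 8⁻¹ ≡ 12 (mod 19), so λ ≡ 16·12 ≡ 2.
  x = λ² - 6 - 6 = 4 - 12 ≡ 11; y = λ·(6 - 11) - 4 ≡ 5. → (11, 5)
double: tangent at (11, 5): λ = (3·11² + 3)/(2·5) ≡ 5/10. 10⁻¹ ≡ 2 (mod 19) since 10·2 = 20 ≡ 1, so λ ≡ 5·2 ≡ 10.
  x = λ² - 11 - 11 = 100 - 22 ≡ 2; y = λ·(11 - 2) - 5 ≡ 9. → (2, 9)
add P: (2, 9) + (6, 4). λ = (4 - 9)/(6 - 2) ≡ 14/4 mod 19. 4⁻¹ ≡ 5 (mod 19), so λ ≡ 13.
  x = λ² - 2 - 6 = 169 - 8 ≡ 9; y = λ·(2 - 9) - 9 ≡ 14. → (9, 14)
double: tangent at (9, 14): λ = (3·9² + 3)/(2·14) ≡ 18/9. 9⁻¹ ≡ 17 (mod 19) since 9·17 = 153 ≡ 1, so λ ≡ 18·17 ≡ 2.
  x = λ² - 9 - 9 = 4 - 18 ≡ 5; y = λ·(9 - 5) - 14 ≡ 13. → (5, 13)

(5, 13)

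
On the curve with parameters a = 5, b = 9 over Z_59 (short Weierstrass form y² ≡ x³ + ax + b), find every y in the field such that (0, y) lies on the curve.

x³ + 5x + 9 = 9 ≡ 9 (mod 59).
Square roots of 9 mod 59: 3 and 56 (since 3² = 9 ≡ 9).

3, 56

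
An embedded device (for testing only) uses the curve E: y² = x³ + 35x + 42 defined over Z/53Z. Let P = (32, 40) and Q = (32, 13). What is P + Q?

The two points share x = 32 and their y-coordinates satisfy 40 + 13 ≡ 0 (mod 53), so they are inverses. Their sum is O.

O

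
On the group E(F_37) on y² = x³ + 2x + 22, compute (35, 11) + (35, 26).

The two points share x = 35 and their y-coordinates satisfy 11 + 26 ≡ 0 (mod 37), so they are inverses. Their sum is O.

O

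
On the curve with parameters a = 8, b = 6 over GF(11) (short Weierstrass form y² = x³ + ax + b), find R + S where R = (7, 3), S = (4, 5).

(7, 3) + (4, 5). λ = (5 - 3)/(4 - 7) ≡ 2/8 mod 11. 8⁻¹ ≡ 7 (mod 11) since 8·7 = 56 ≡ 1, so λ ≡ 3.
  x = λ² - 7 - 4 = 9 - 11 ≡ 9; y = λ·(7 - 9) - 3 ≡ 2. → (9, 2)

(9, 2)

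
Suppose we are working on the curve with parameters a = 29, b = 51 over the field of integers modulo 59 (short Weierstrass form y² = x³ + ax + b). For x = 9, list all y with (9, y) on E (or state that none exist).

x³ + 29x + 51 = 1041 ≡ 38 (mod 59).
38 is a non-residue mod 59; no y exists.

none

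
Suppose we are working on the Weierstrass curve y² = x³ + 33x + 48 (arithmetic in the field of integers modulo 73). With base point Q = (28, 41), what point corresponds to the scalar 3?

Repeated addition: build up to 3Q.
2Q: tangent at (28, 41): λ = (3·28² + 33)/(2·41) ≡ 49/9. 9⁻¹ ≡ 65 (mod 73) since 9·65 = 585 ≡ 1, so λ ≡ 49·65 ≡ 46.
  x = λ² - 28 - 28 = 2116 - 56 ≡ 16; y = λ·(28 - 16) - 41 ≡ 0. → (16, 0)
3Q: (16, 0) + (28, 41). λ = (41 - 0)/(28 - 16) ≡ 41/12 mod 73. 12⁻¹ ≡ 67 (mod 73), so λ ≡ 46.
  x = λ² - 16 - 28 = 2116 - 44 ≡ 28; y = λ·(16 - 28) - 0 ≡ 32. → (28, 32)

(28, 32)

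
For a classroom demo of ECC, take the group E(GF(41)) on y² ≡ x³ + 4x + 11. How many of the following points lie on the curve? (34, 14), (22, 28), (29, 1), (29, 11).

2

(34, 14): 14² ≡ 32, rhs ≡ 9 → off.
(22, 28): 28² ≡ 5, rhs ≡ 5 → on.
(29, 1): 1² ≡ 1, rhs ≡ 39 → off.
(29, 11): 11² ≡ 39, rhs ≡ 39 → on.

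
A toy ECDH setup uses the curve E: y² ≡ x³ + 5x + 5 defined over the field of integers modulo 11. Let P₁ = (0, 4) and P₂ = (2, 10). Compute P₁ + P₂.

(0, 4) + (2, 10). λ = (10 - 4)/(2 - 0) ≡ 6/2 mod 11. 2⁻¹ ≡ 6 (mod 11) since 2·6 = 12 ≡ 1, so λ ≡ 3.
  x = λ² - 0 - 2 = 9 - 2 ≡ 7; y = λ·(0 - 7) - 4 ≡ 8. → (7, 8)

(7, 8)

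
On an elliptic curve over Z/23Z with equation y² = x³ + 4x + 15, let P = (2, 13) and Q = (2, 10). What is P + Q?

O

The two points share x = 2 and their y-coordinates satisfy 13 + 10 ≡ 0 (mod 23), so they are inverses. Their sum is O.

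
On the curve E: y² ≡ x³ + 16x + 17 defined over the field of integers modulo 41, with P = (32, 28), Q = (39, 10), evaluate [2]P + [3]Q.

First 2P:
Repeated addition: build up to 2P.
2P: tangent at (32, 28): λ = (3·32² + 16)/(2·28) ≡ 13/15. 15⁻¹ ≡ 11 (mod 41) since 15·11 = 165 ≡ 1, so λ ≡ 13·11 ≡ 20.
  x = λ² - 32 - 32 = 400 - 64 ≡ 8; y = λ·(32 - 8) - 28 ≡ 1. → (8, 1)
2P = (8, 1).
Next 3Q:
Repeated addition: build up to 3Q.
2Q: tangent at (39, 10): λ = (3·39² + 16)/(2·10) ≡ 28/20. 20⁻¹ ≡ 39 (mod 41), so λ ≡ 28·39 ≡ 26.
  x = λ² - 39 - 39 = 676 - 78 ≡ 24; y = λ·(39 - 24) - 10 ≡ 11. → (24, 11)
3Q: (24, 11) + (39, 10). λ = (10 - 11)/(39 - 24) ≡ 40/15 mod 41. 15⁻¹ ≡ 11 (mod 41), so λ ≡ 30.
  x = λ² - 24 - 39 = 900 - 63 ≡ 17; y = λ·(24 - 17) - 11 ≡ 35. → (17, 35)
3Q = (17, 35).
Finally 2P + 3Q:
(8, 1) + (17, 35). λ = (35 - 1)/(17 - 8) ≡ 34/9 mod 41. 9⁻¹ ≡ 32 (mod 41), so λ ≡ 22.
  x = λ² - 8 - 17 = 484 - 25 ≡ 8; y = λ·(8 - 8) - 1 ≡ 40. → (8, 40)

(8, 40)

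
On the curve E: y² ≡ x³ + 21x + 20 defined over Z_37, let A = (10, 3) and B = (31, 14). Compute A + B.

(10, 3) + (31, 14). λ = (14 - 3)/(31 - 10) ≡ 11/21 mod 37. 21⁻¹ ≡ 30 (mod 37) since 21·30 = 630 ≡ 1, so λ ≡ 34.
  x = λ² - 10 - 31 = 1156 - 41 ≡ 5; y = λ·(10 - 5) - 3 ≡ 19. → (5, 19)

(5, 19)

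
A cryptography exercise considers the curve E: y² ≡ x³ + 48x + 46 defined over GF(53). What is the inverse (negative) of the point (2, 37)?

-(2, 37) = (2, -37 mod 53) = (2, 16).

(2, 16)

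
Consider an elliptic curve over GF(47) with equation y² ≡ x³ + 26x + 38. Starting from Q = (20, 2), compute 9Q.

(3, 40)

Repeated addition: build up to 9Q.
2Q: tangent at (20, 2): λ = (3·20² + 26)/(2·2) ≡ 4/4. 4⁻¹ ≡ 12 (mod 47) since 4·12 = 48 ≡ 1, so λ ≡ 4·12 ≡ 1.
  x = λ² - 20 - 20 = 1 - 40 ≡ 8; y = λ·(20 - 8) - 2 ≡ 10. → (8, 10)
3Q: (8, 10) + (20, 2). λ = (2 - 10)/(20 - 8) ≡ 39/12 mod 47. 12⁻¹ ≡ 4 (mod 47) since 12·4 = 48 ≡ 1, so λ ≡ 15.
  x = λ² - 8 - 20 = 225 - 28 ≡ 9; y = λ·(8 - 9) - 10 ≡ 22. → (9, 22)
4Q: (9, 22) + (20, 2). λ = (2 - 22)/(20 - 9) ≡ 27/11 mod 47. 11⁻¹ ≡ 30 (mod 47), so λ ≡ 11.
  x = λ² - 9 - 20 = 121 - 29 ≡ 45; y = λ·(9 - 45) - 22 ≡ 5. → (45, 5)
5Q: (45, 5) + (20, 2). λ = (2 - 5)/(20 - 45) ≡ 44/22 mod 47. 22⁻¹ ≡ 15 (mod 47) since 22·15 = 330 ≡ 1, so λ ≡ 2.
  x = λ² - 45 - 20 = 4 - 65 ≡ 33; y = λ·(45 - 33) - 5 ≡ 19. → (33, 19)
6Q: (33, 19) + (20, 2). λ = (2 - 19)/(20 - 33) ≡ 30/34 mod 47. 34⁻¹ ≡ 18 (mod 47) since 34·18 = 612 ≡ 1, so λ ≡ 23.
  x = λ² - 33 - 20 = 529 - 53 ≡ 6; y = λ·(33 - 6) - 19 ≡ 38. → (6, 38)
7Q: (6, 38) + (20, 2). λ = (2 - 38)/(20 - 6) ≡ 11/14 mod 47. 14⁻¹ ≡ 37 (mod 47), so λ ≡ 31.
  x = λ² - 6 - 20 = 961 - 26 ≡ 42; y = λ·(6 - 42) - 38 ≡ 21. → (42, 21)
8Q: (42, 21) + (20, 2). λ = (2 - 21)/(20 - 42) ≡ 28/25 mod 47. 25⁻¹ ≡ 32 (mod 47), so λ ≡ 3.
  x = λ² - 42 - 20 = 9 - 62 ≡ 41; y = λ·(42 - 41) - 21 ≡ 29. → (41, 29)
9Q: (41, 29) + (20, 2). λ = (2 - 29)/(20 - 41) ≡ 20/26 mod 47. 26⁻¹ ≡ 38 (mod 47) since 26·38 = 988 ≡ 1, so λ ≡ 8.
  x = λ² - 41 - 20 = 64 - 61 ≡ 3; y = λ·(41 - 3) - 29 ≡ 40. → (3, 40)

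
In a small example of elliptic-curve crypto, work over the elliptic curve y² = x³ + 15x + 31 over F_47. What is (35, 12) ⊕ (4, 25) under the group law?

(35, 12) + (4, 25). λ = (25 - 12)/(4 - 35) ≡ 13/16 mod 47. 16⁻¹ ≡ 3 (mod 47), so λ ≡ 39.
  x = λ² - 35 - 4 = 1521 - 39 ≡ 25; y = λ·(35 - 25) - 12 ≡ 2. → (25, 2)

(25, 2)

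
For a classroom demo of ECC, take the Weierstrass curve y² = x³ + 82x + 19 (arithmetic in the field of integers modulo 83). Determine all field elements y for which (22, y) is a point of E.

x³ + 82x + 19 = 12471 ≡ 21 (mod 83).
Square roots of 21 mod 83: 41 and 42 (since 41² = 1681 ≡ 21).

41, 42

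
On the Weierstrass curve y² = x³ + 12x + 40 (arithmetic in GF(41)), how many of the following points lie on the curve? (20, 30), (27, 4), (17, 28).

(20, 30): 30² ≡ 39, rhs ≡ 39 → on.
(27, 4): 4² ≡ 16, rhs ≡ 39 → off.
(17, 28): 28² ≡ 5, rhs ≡ 32 → off.

1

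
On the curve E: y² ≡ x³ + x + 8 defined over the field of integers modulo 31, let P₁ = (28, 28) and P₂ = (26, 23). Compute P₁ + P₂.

(28, 28) + (26, 23). λ = (23 - 28)/(26 - 28) ≡ 26/29 mod 31. 29⁻¹ ≡ 15 (mod 31) since 29·15 = 435 ≡ 1, so λ ≡ 18.
  x = λ² - 28 - 26 = 324 - 54 ≡ 22; y = λ·(28 - 22) - 28 ≡ 18. → (22, 18)

(22, 18)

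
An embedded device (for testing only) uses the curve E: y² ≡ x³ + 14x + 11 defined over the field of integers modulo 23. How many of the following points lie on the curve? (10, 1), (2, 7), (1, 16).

2

(10, 1): 1² ≡ 1, rhs ≡ 1 → on.
(2, 7): 7² ≡ 3, rhs ≡ 1 → off.
(1, 16): 16² ≡ 3, rhs ≡ 3 → on.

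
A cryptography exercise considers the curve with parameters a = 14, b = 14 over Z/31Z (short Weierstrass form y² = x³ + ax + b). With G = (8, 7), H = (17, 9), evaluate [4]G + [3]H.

(23, 14)

First 4G:
Repeated addition: build up to 4G.
2G: tangent at (8, 7): λ = (3·8² + 14)/(2·7) ≡ 20/14. 14⁻¹ ≡ 20 (mod 31) since 14·20 = 280 ≡ 1, so λ ≡ 20·20 ≡ 28.
  x = λ² - 8 - 8 = 784 - 16 ≡ 24; y = λ·(8 - 24) - 7 ≡ 10. → (24, 10)
3G: (24, 10) + (8, 7). λ = (7 - 10)/(8 - 24) ≡ 28/15 mod 31. 15⁻¹ ≡ 29 (mod 31) since 15·29 = 435 ≡ 1, so λ ≡ 6.
  x = λ² - 24 - 8 = 36 - 32 ≡ 4; y = λ·(24 - 4) - 10 ≡ 17. → (4, 17)
4G: (4, 17) + (8, 7). λ = (7 - 17)/(8 - 4) ≡ 21/4 mod 31. 4⁻¹ ≡ 8 (mod 31), so λ ≡ 13.
  x = λ² - 4 - 8 = 169 - 12 ≡ 2; y = λ·(4 - 2) - 17 ≡ 9. → (2, 9)
4G = (2, 9).
Next 3H:
Repeated addition: build up to 3H.
2H: tangent at (17, 9): λ = (3·17² + 14)/(2·9) ≡ 13/18. 18⁻¹ ≡ 19 (mod 31), so λ ≡ 13·19 ≡ 30.
  x = λ² - 17 - 17 = 900 - 34 ≡ 29; y = λ·(17 - 29) - 9 ≡ 3. → (29, 3)
3H: (29, 3) + (17, 9). λ = (9 - 3)/(17 - 29) ≡ 6/19 mod 31. 19⁻¹ ≡ 18 (mod 31) since 19·18 = 342 ≡ 1, so λ ≡ 15.
  x = λ² - 29 - 17 = 225 - 46 ≡ 24; y = λ·(29 - 24) - 3 ≡ 10. → (24, 10)
3H = (24, 10).
Finally 4G + 3H:
(2, 9) + (24, 10). λ = (10 - 9)/(24 - 2) ≡ 1/22 mod 31. 22⁻¹ ≡ 24 (mod 31) since 22·24 = 528 ≡ 1, so λ ≡ 24.
  x = λ² - 2 - 24 = 576 - 26 ≡ 23; y = λ·(2 - 23) - 9 ≡ 14. → (23, 14)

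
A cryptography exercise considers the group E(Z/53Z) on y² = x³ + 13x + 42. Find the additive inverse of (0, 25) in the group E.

-(0, 25) = (0, -25 mod 53) = (0, 28).

(0, 28)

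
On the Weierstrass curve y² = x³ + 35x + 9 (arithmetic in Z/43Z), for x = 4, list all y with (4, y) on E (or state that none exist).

16, 27

x³ + 35x + 9 = 213 ≡ 41 (mod 43).
Square roots of 41 mod 43: 16 and 27 (since 16² = 256 ≡ 41).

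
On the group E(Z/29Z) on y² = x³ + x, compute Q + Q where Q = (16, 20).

(13, 21)

tangent at (16, 20): λ = (3·16² + 1)/(2·20) ≡ 15/11. 11⁻¹ ≡ 8 (mod 29), so λ ≡ 15·8 ≡ 4.
  x = λ² - 16 - 16 = 16 - 32 ≡ 13; y = λ·(16 - 13) - 20 ≡ 21. → (13, 21)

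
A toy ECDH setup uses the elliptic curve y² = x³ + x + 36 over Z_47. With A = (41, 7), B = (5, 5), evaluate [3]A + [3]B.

First 3A:
Repeated addition: build up to 3A.
2A: tangent at (41, 7): λ = (3·41² + 1)/(2·7) ≡ 15/14. 14⁻¹ ≡ 37 (mod 47), so λ ≡ 15·37 ≡ 38.
  x = λ² - 41 - 41 = 1444 - 82 ≡ 46; y = λ·(41 - 46) - 7 ≡ 38. → (46, 38)
3A: (46, 38) + (41, 7). λ = (7 - 38)/(41 - 46) ≡ 16/42 mod 47. 42⁻¹ ≡ 28 (mod 47) since 42·28 = 1176 ≡ 1, so λ ≡ 25.
  x = λ² - 46 - 41 = 625 - 87 ≡ 21; y = λ·(46 - 21) - 38 ≡ 23. → (21, 23)
3A = (21, 23).
Next 3B:
Repeated addition: build up to 3B.
2B: tangent at (5, 5): λ = (3·5² + 1)/(2·5) ≡ 29/10. 10⁻¹ ≡ 33 (mod 47) since 10·33 = 330 ≡ 1, so λ ≡ 29·33 ≡ 17.
  x = λ² - 5 - 5 = 289 - 10 ≡ 44; y = λ·(5 - 44) - 5 ≡ 37. → (44, 37)
3B: (44, 37) + (5, 5). λ = (5 - 37)/(5 - 44) ≡ 15/8 mod 47. 8⁻¹ ≡ 6 (mod 47) since 8·6 = 48 ≡ 1, so λ ≡ 43.
  x = λ² - 44 - 5 = 1849 - 49 ≡ 14; y = λ·(44 - 14) - 37 ≡ 31. → (14, 31)
3B = (14, 31).
Finally 3A + 3B:
(21, 23) + (14, 31). λ = (31 - 23)/(14 - 21) ≡ 8/40 mod 47. 40⁻¹ ≡ 20 (mod 47) since 40·20 = 800 ≡ 1, so λ ≡ 19.
  x = λ² - 21 - 14 = 361 - 35 ≡ 44; y = λ·(21 - 44) - 23 ≡ 10. → (44, 10)

(44, 10)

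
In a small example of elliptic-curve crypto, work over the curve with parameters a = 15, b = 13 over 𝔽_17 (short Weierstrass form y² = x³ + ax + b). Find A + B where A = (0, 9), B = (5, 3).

(8, 4)

(0, 9) + (5, 3). λ = (3 - 9)/(5 - 0) ≡ 11/5 mod 17. 5⁻¹ ≡ 7 (mod 17), so λ ≡ 9.
  x = λ² - 0 - 5 = 81 - 5 ≡ 8; y = λ·(0 - 8) - 9 ≡ 4. → (8, 4)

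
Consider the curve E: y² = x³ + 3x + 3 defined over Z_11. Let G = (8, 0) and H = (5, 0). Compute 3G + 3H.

First 3G:
Repeated addition: build up to 3G.
2G: (8, 0) + (8, 0): same x and y₁ ≡ -y₂, so the sum is O.
3G: O + (8, 0) = (8, 0) (identity).
3G = (8, 0).
Next 3H:
Repeated addition: build up to 3H.
2H: (5, 0) + (5, 0): same x and y₁ ≡ -y₂, so the sum is O.
3H: O + (5, 0) = (5, 0) (identity).
3H = (5, 0).
Finally 3G + 3H:
(8, 0) + (5, 0). λ = (0 - 0)/(5 - 8) ≡ 0/8 mod 11. 8⁻¹ ≡ 7 (mod 11), so λ ≡ 0.
  x = λ² - 8 - 5 = 0 - 13 ≡ 9; y = λ·(8 - 9) - 0 ≡ 0. → (9, 0)

(9, 0)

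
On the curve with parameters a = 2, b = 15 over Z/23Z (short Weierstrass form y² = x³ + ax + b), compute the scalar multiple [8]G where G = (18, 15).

Double-and-add on 8 = (1000)₂. Start with G = (18, 15) for the leading 1-bit.
double: tangent at (18, 15): λ = (3·18² + 2)/(2·15) ≡ 8/7. 7⁻¹ ≡ 10 (mod 23) since 7·10 = 70 ≡ 1, so λ ≡ 8·10 ≡ 11.
  x = λ² - 18 - 18 = 121 - 36 ≡ 16; y = λ·(18 - 16) - 15 ≡ 7. → (16, 7)
double: tangent at (16, 7): λ = (3·16² + 2)/(2·7) ≡ 11/14. 14⁻¹ ≡ 5 (mod 23) since 14·5 = 70 ≡ 1, so λ ≡ 11·5 ≡ 9.
  x = λ² - 16 - 16 = 81 - 32 ≡ 3; y = λ·(16 - 3) - 7 ≡ 18. → (3, 18)
double: tangent at (3, 18): λ = (3·3² + 2)/(2·18) ≡ 6/13. 13⁻¹ ≡ 16 (mod 23), so λ ≡ 6·16 ≡ 4.
  x = λ² - 3 - 3 = 16 - 6 ≡ 10; y = λ·(3 - 10) - 18 ≡ 0. → (10, 0)

(10, 0)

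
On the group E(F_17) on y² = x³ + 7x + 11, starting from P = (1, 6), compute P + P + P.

(12, 2)

Repeated addition: build up to 3P.
2P: tangent at (1, 6): λ = (3·1² + 7)/(2·6) ≡ 10/12. 12⁻¹ ≡ 10 (mod 17), so λ ≡ 10·10 ≡ 15.
  x = λ² - 1 - 1 = 225 - 2 ≡ 2; y = λ·(1 - 2) - 6 ≡ 13. → (2, 13)
3P: (2, 13) + (1, 6). λ = (6 - 13)/(1 - 2) ≡ 10/16 mod 17. 16⁻¹ ≡ 16 (mod 17), so λ ≡ 7.
  x = λ² - 2 - 1 = 49 - 3 ≡ 12; y = λ·(2 - 12) - 13 ≡ 2. → (12, 2)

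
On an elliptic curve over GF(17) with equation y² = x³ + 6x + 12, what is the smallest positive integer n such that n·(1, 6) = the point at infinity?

7

2P: tangent at (1, 6): λ = (3·1² + 6)/(2·6) ≡ 9/12. 12⁻¹ ≡ 10 (mod 17), so λ ≡ 9·10 ≡ 5.
  x = λ² - 1 - 1 = 25 - 2 ≡ 6; y = λ·(1 - 6) - 6 ≡ 3. → (6, 3)
3P: (6, 3) + (1, 6). λ = (6 - 3)/(1 - 6) ≡ 3/12 mod 17. 12⁻¹ ≡ 10 (mod 17), so λ ≡ 13.
  x = λ² - 6 - 1 = 169 - 7 ≡ 9; y = λ·(6 - 9) - 3 ≡ 9. → (9, 9)
4P: (9, 9) + (1, 6). λ = (6 - 9)/(1 - 9) ≡ 14/9 mod 17. 9⁻¹ ≡ 2 (mod 17) since 9·2 = 18 ≡ 1, so λ ≡ 11.
  x = λ² - 9 - 1 = 121 - 10 ≡ 9; y = λ·(9 - 9) - 9 ≡ 8. → (9, 8)
5P: (9, 8) + (1, 6). λ = (6 - 8)/(1 - 9) ≡ 15/9 mod 17. 9⁻¹ ≡ 2 (mod 17), so λ ≡ 13.
  x = λ² - 9 - 1 = 169 - 10 ≡ 6; y = λ·(9 - 6) - 8 ≡ 14. → (6, 14)
6P: (6, 14) + (1, 6). λ = (6 - 14)/(1 - 6) ≡ 9/12 mod 17. 12⁻¹ ≡ 10 (mod 17) since 12·10 = 120 ≡ 1, so λ ≡ 5.
  x = λ² - 6 - 1 = 25 - 7 ≡ 1; y = λ·(6 - 1) - 14 ≡ 11. → (1, 11)
7P: (1, 11) + (1, 6): same x and y₁ ≡ -y₂, so the sum is the point at infinity.
7P = the point at infinity, so the order is 7.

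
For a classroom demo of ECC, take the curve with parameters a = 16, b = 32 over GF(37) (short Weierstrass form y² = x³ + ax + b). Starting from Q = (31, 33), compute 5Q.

Repeated addition: build up to 5Q.
2Q: tangent at (31, 33): λ = (3·31² + 16)/(2·33) ≡ 13/29. 29⁻¹ ≡ 23 (mod 37), so λ ≡ 13·23 ≡ 3.
  x = λ² - 31 - 31 = 9 - 62 ≡ 21; y = λ·(31 - 21) - 33 ≡ 34. → (21, 34)
3Q: (21, 34) + (31, 33). λ = (33 - 34)/(31 - 21) ≡ 36/10 mod 37. 10⁻¹ ≡ 26 (mod 37) since 10·26 = 260 ≡ 1, so λ ≡ 11.
  x = λ² - 21 - 31 = 121 - 52 ≡ 32; y = λ·(21 - 32) - 34 ≡ 30. → (32, 30)
4Q: (32, 30) + (31, 33). λ = (33 - 30)/(31 - 32) ≡ 3/36 mod 37. 36⁻¹ ≡ 36 (mod 37) since 36·36 = 1296 ≡ 1, so λ ≡ 34.
  x = λ² - 32 - 31 = 1156 - 63 ≡ 20; y = λ·(32 - 20) - 30 ≡ 8. → (20, 8)
5Q: (20, 8) + (31, 33). λ = (33 - 8)/(31 - 20) ≡ 25/11 mod 37. 11⁻¹ ≡ 27 (mod 37) since 11·27 = 297 ≡ 1, so λ ≡ 9.
  x = λ² - 20 - 31 = 81 - 51 ≡ 30; y = λ·(20 - 30) - 8 ≡ 13. → (30, 13)

(30, 13)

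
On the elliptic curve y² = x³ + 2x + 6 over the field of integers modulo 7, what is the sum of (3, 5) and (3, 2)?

The two points share x = 3 and their y-coordinates satisfy 5 + 2 ≡ 0 (mod 7), so they are inverses. Their sum is O.

O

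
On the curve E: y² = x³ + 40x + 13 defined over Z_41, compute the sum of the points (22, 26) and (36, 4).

(22, 26) + (36, 4). λ = (4 - 26)/(36 - 22) ≡ 19/14 mod 41. 14⁻¹ ≡ 3 (mod 41) since 14·3 = 42 ≡ 1, so λ ≡ 16.
  x = λ² - 22 - 36 = 256 - 58 ≡ 34; y = λ·(22 - 34) - 26 ≡ 28. → (34, 28)

(34, 28)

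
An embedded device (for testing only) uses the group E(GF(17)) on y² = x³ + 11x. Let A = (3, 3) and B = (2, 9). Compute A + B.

(14, 12)

(3, 3) + (2, 9). λ = (9 - 3)/(2 - 3) ≡ 6/16 mod 17. 16⁻¹ ≡ 16 (mod 17) since 16·16 = 256 ≡ 1, so λ ≡ 11.
  x = λ² - 3 - 2 = 121 - 5 ≡ 14; y = λ·(3 - 14) - 3 ≡ 12. → (14, 12)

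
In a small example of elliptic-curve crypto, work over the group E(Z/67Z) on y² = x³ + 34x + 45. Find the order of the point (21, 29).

4

2P: tangent at (21, 29): λ = (3·21² + 34)/(2·29) ≡ 17/58. 58⁻¹ ≡ 52 (mod 67) since 58·52 = 3016 ≡ 1, so λ ≡ 17·52 ≡ 13.
  x = λ² - 21 - 21 = 169 - 42 ≡ 60; y = λ·(21 - 60) - 29 ≡ 0. → (60, 0)
3P: (60, 0) + (21, 29). λ = (29 - 0)/(21 - 60) ≡ 29/28 mod 67. 28⁻¹ ≡ 12 (mod 67) since 28·12 = 336 ≡ 1, so λ ≡ 13.
  x = λ² - 60 - 21 = 169 - 81 ≡ 21; y = λ·(60 - 21) - 0 ≡ 38. → (21, 38)
4P: (21, 38) + (21, 29): same x and y₁ ≡ -y₂, so the sum is O.
4P = O, so the order is 4.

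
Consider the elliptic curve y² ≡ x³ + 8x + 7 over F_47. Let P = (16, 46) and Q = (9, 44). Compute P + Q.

(24, 39)

(16, 46) + (9, 44). λ = (44 - 46)/(9 - 16) ≡ 45/40 mod 47. 40⁻¹ ≡ 20 (mod 47), so λ ≡ 7.
  x = λ² - 16 - 9 = 49 - 25 ≡ 24; y = λ·(16 - 24) - 46 ≡ 39. → (24, 39)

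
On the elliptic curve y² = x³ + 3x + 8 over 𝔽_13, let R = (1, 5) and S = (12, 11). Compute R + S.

(1, 5) + (12, 11). λ = (11 - 5)/(12 - 1) ≡ 6/11 mod 13. 11⁻¹ ≡ 6 (mod 13), so λ ≡ 10.
  x = λ² - 1 - 12 = 100 - 13 ≡ 9; y = λ·(1 - 9) - 5 ≡ 6. → (9, 6)

(9, 6)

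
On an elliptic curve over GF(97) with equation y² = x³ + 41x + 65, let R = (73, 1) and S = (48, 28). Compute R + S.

(73, 1) + (48, 28). λ = (28 - 1)/(48 - 73) ≡ 27/72 mod 97. 72⁻¹ ≡ 31 (mod 97), so λ ≡ 61.
  x = λ² - 73 - 48 = 3721 - 121 ≡ 11; y = λ·(73 - 11) - 1 ≡ 95. → (11, 95)

(11, 95)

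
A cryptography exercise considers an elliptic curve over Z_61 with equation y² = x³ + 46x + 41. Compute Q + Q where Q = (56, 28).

(32, 50)

tangent at (56, 28): λ = (3·56² + 46)/(2·28) ≡ 60/56. 56⁻¹ ≡ 12 (mod 61) since 56·12 = 672 ≡ 1, so λ ≡ 60·12 ≡ 49.
  x = λ² - 56 - 56 = 2401 - 112 ≡ 32; y = λ·(56 - 32) - 28 ≡ 50. → (32, 50)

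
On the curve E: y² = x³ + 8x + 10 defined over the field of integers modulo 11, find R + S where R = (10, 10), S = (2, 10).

(10, 10) + (2, 10). λ = (10 - 10)/(2 - 10) ≡ 0/3 mod 11. 3⁻¹ ≡ 4 (mod 11) since 3·4 = 12 ≡ 1, so λ ≡ 0.
  x = λ² - 10 - 2 = 0 - 12 ≡ 10; y = λ·(10 - 10) - 10 ≡ 1. → (10, 1)

(10, 1)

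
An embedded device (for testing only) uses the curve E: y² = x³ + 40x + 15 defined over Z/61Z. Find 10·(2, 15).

(41, 50)

Write G = (2, 15).
Double-and-add on 10 = (1010)₂. Start with G = (2, 15) for the leading 1-bit.
double: tangent at (2, 15): λ = (3·2² + 40)/(2·15) ≡ 52/30. 30⁻¹ ≡ 59 (mod 61), so λ ≡ 52·59 ≡ 18.
  x = λ² - 2 - 2 = 324 - 4 ≡ 15; y = λ·(2 - 15) - 15 ≡ 56. → (15, 56)
double: tangent at (15, 56): λ = (3·15² + 40)/(2·56) ≡ 44/51. 51⁻¹ ≡ 6 (mod 61) since 51·6 = 306 ≡ 1, so λ ≡ 44·6 ≡ 20.
  x = λ² - 15 - 15 = 400 - 30 ≡ 4; y = λ·(15 - 4) - 56 ≡ 42. → (4, 42)
add G: (4, 42) + (2, 15). λ = (15 - 42)/(2 - 4) ≡ 34/59 mod 61. 59⁻¹ ≡ 30 (mod 61) since 59·30 = 1770 ≡ 1, so λ ≡ 44.
  x = λ² - 4 - 2 = 1936 - 6 ≡ 39; y = λ·(4 - 39) - 42 ≡ 4. → (39, 4)
double: tangent at (39, 4): λ = (3·39² + 40)/(2·4) ≡ 28/8. 8⁻¹ ≡ 23 (mod 61), so λ ≡ 28·23 ≡ 34.
  x = λ² - 39 - 39 = 1156 - 78 ≡ 41; y = λ·(39 - 41) - 4 ≡ 50. → (41, 50)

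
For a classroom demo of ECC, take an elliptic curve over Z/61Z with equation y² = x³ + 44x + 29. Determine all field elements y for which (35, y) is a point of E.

6, 55

x³ + 44x + 29 = 44444 ≡ 36 (mod 61).
Square roots of 36 mod 61: 6 and 55 (since 6² = 36 ≡ 36).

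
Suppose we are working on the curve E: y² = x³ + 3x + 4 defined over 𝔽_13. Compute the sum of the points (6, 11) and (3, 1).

(5, 1)

(6, 11) + (3, 1). λ = (1 - 11)/(3 - 6) ≡ 3/10 mod 13. 10⁻¹ ≡ 4 (mod 13) since 10·4 = 40 ≡ 1, so λ ≡ 12.
  x = λ² - 6 - 3 = 144 - 9 ≡ 5; y = λ·(6 - 5) - 11 ≡ 1. → (5, 1)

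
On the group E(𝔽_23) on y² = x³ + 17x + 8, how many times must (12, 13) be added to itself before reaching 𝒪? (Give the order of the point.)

2P: tangent at (12, 13): λ = (3·12² + 17)/(2·13) ≡ 12/3. 3⁻¹ ≡ 8 (mod 23), so λ ≡ 12·8 ≡ 4.
  x = λ² - 12 - 12 = 16 - 24 ≡ 15; y = λ·(12 - 15) - 13 ≡ 21. → (15, 21)
3P: (15, 21) + (12, 13). λ = (13 - 21)/(12 - 15) ≡ 15/20 mod 23. 20⁻¹ ≡ 15 (mod 23), so λ ≡ 18.
  x = λ² - 15 - 12 = 324 - 27 ≡ 21; y = λ·(15 - 21) - 21 ≡ 9. → (21, 9)
4P: (21, 9) + (12, 13). λ = (13 - 9)/(12 - 21) ≡ 4/14 mod 23. 14⁻¹ ≡ 5 (mod 23), so λ ≡ 20.
  x = λ² - 21 - 12 = 400 - 33 ≡ 22; y = λ·(21 - 22) - 9 ≡ 17. → (22, 17)
5P: (22, 17) + (12, 13). λ = (13 - 17)/(12 - 22) ≡ 19/13 mod 23. 13⁻¹ ≡ 16 (mod 23), so λ ≡ 5.
  x = λ² - 22 - 12 = 25 - 34 ≡ 14; y = λ·(22 - 14) - 17 ≡ 0. → (14, 0)
6P: (14, 0) + (12, 13). λ = (13 - 0)/(12 - 14) ≡ 13/21 mod 23. 21⁻¹ ≡ 11 (mod 23) since 21·11 = 231 ≡ 1, so λ ≡ 5.
  x = λ² - 14 - 12 = 25 - 26 ≡ 22; y = λ·(14 - 22) - 0 ≡ 6. → (22, 6)
7P: (22, 6) + (12, 13). λ = (13 - 6)/(12 - 22) ≡ 7/13 mod 23. 13⁻¹ ≡ 16 (mod 23) since 13·16 = 208 ≡ 1, so λ ≡ 20.
  x = λ² - 22 - 12 = 400 - 34 ≡ 21; y = λ·(22 - 21) - 6 ≡ 14. → (21, 14)
8P: (21, 14) + (12, 13). λ = (13 - 14)/(12 - 21) ≡ 22/14 mod 23. 14⁻¹ ≡ 5 (mod 23) since 14·5 = 70 ≡ 1, so λ ≡ 18.
  x = λ² - 21 - 12 = 324 - 33 ≡ 15; y = λ·(21 - 15) - 14 ≡ 2. → (15, 2)
9P: (15, 2) + (12, 13). λ = (13 - 2)/(12 - 15) ≡ 11/20 mod 23. 20⁻¹ ≡ 15 (mod 23), so λ ≡ 4.
  x = λ² - 15 - 12 = 16 - 27 ≡ 12; y = λ·(15 - 12) - 2 ≡ 10. → (12, 10)
10P: (12, 10) + (12, 13): same x and y₁ ≡ -y₂, so the sum is 𝒪.
10P = 𝒪, so the order is 10.

10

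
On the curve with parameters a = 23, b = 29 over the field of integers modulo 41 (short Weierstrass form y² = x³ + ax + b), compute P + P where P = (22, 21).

(39, 37)

tangent at (22, 21): λ = (3·22² + 23)/(2·21) ≡ 40/1. 1⁻¹ ≡ 1 (mod 41), so λ ≡ 40·1 ≡ 40.
  x = λ² - 22 - 22 = 1600 - 44 ≡ 39; y = λ·(22 - 39) - 21 ≡ 37. → (39, 37)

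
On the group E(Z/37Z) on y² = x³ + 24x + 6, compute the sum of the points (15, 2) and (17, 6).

(9, 10)

(15, 2) + (17, 6). λ = (6 - 2)/(17 - 15) ≡ 4/2 mod 37. 2⁻¹ ≡ 19 (mod 37), so λ ≡ 2.
  x = λ² - 15 - 17 = 4 - 32 ≡ 9; y = λ·(15 - 9) - 2 ≡ 10. → (9, 10)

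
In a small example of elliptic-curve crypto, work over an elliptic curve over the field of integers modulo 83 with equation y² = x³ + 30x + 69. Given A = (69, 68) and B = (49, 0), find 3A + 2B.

First 3A:
Repeated addition: build up to 3A.
2A: tangent at (69, 68): λ = (3·69² + 30)/(2·68) ≡ 37/53. 53⁻¹ ≡ 47 (mod 83) since 53·47 = 2491 ≡ 1, so λ ≡ 37·47 ≡ 79.
  x = λ² - 69 - 69 = 6241 - 138 ≡ 44; y = λ·(69 - 44) - 68 ≡ 81. → (44, 81)
3A: (44, 81) + (69, 68). λ = (68 - 81)/(69 - 44) ≡ 70/25 mod 83. 25⁻¹ ≡ 10 (mod 83), so λ ≡ 36.
  x = λ² - 44 - 69 = 1296 - 113 ≡ 21; y = λ·(44 - 21) - 81 ≡ 0. → (21, 0)
3A = (21, 0).
Next 2B:
Repeated addition: build up to 2B.
2B: (49, 0) + (49, 0): same x and y₁ ≡ -y₂, so the sum is O.
2B = O.
Finally 3A + 2B:
(21, 0) + O = (21, 0) (identity).

(21, 0)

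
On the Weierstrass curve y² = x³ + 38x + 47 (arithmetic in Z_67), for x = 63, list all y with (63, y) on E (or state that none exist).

x³ + 38x + 47 = 252488 ≡ 32 (mod 67).
32 is a non-residue mod 67; no y exists.

none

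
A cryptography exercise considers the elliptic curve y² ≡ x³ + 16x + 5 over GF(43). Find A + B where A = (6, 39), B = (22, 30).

(39, 36)

(6, 39) + (22, 30). λ = (30 - 39)/(22 - 6) ≡ 34/16 mod 43. 16⁻¹ ≡ 35 (mod 43) since 16·35 = 560 ≡ 1, so λ ≡ 29.
  x = λ² - 6 - 22 = 841 - 28 ≡ 39; y = λ·(6 - 39) - 39 ≡ 36. → (39, 36)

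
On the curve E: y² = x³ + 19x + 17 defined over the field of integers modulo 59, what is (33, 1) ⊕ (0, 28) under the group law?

(33, 1) + (0, 28). λ = (28 - 1)/(0 - 33) ≡ 27/26 mod 59. 26⁻¹ ≡ 25 (mod 59), so λ ≡ 26.
  x = λ² - 33 - 0 = 676 - 33 ≡ 53; y = λ·(33 - 53) - 1 ≡ 10. → (53, 10)

(53, 10)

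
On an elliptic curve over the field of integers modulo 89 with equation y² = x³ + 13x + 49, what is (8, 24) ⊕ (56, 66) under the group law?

(8, 24) + (56, 66). λ = (66 - 24)/(56 - 8) ≡ 42/48 mod 89. 48⁻¹ ≡ 13 (mod 89), so λ ≡ 12.
  x = λ² - 8 - 56 = 144 - 64 ≡ 80; y = λ·(8 - 80) - 24 ≡ 2. → (80, 2)

(80, 2)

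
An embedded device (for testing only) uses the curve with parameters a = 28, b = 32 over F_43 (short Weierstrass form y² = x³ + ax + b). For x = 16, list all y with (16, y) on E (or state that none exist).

x³ + 28x + 32 = 4576 ≡ 18 (mod 43).
18 is a non-residue mod 43; no y exists.

none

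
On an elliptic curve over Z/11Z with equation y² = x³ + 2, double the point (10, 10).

(7, 2)

tangent at (10, 10): λ = (3·10² + 0)/(2·10) ≡ 3/9. 9⁻¹ ≡ 5 (mod 11), so λ ≡ 3·5 ≡ 4.
  x = λ² - 10 - 10 = 16 - 20 ≡ 7; y = λ·(10 - 7) - 10 ≡ 2. → (7, 2)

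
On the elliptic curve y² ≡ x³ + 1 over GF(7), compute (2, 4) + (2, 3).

O

The two points share x = 2 and their y-coordinates satisfy 4 + 3 ≡ 0 (mod 7), so they are inverses. Their sum is 𝒪.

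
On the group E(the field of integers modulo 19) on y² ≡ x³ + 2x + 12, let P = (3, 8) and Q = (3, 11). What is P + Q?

O

The two points share x = 3 and their y-coordinates satisfy 8 + 11 ≡ 0 (mod 19), so they are inverses. Their sum is ∞.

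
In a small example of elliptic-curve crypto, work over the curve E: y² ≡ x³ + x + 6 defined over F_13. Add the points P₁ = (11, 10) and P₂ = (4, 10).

(11, 10) + (4, 10). λ = (10 - 10)/(4 - 11) ≡ 0/6 mod 13. 6⁻¹ ≡ 11 (mod 13) since 6·11 = 66 ≡ 1, so λ ≡ 0.
  x = λ² - 11 - 4 = 0 - 15 ≡ 11; y = λ·(11 - 11) - 10 ≡ 3. → (11, 3)

(11, 3)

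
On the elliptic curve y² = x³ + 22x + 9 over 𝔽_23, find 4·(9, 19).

Write G = (9, 19).
Repeated addition: build up to 4G.
2G: tangent at (9, 19): λ = (3·9² + 22)/(2·19) ≡ 12/15. 15⁻¹ ≡ 20 (mod 23) since 15·20 = 300 ≡ 1, so λ ≡ 12·20 ≡ 10.
  x = λ² - 9 - 9 = 100 - 18 ≡ 13; y = λ·(9 - 13) - 19 ≡ 10. → (13, 10)
3G: (13, 10) + (9, 19). λ = (19 - 10)/(9 - 13) ≡ 9/19 mod 23. 19⁻¹ ≡ 17 (mod 23) since 19·17 = 323 ≡ 1, so λ ≡ 15.
  x = λ² - 13 - 9 = 225 - 22 ≡ 19; y = λ·(13 - 19) - 10 ≡ 15. → (19, 15)
4G: (19, 15) + (9, 19). λ = (19 - 15)/(9 - 19) ≡ 4/13 mod 23. 13⁻¹ ≡ 16 (mod 23), so λ ≡ 18.
  x = λ² - 19 - 9 = 324 - 28 ≡ 20; y = λ·(19 - 20) - 15 ≡ 13. → (20, 13)

(20, 13)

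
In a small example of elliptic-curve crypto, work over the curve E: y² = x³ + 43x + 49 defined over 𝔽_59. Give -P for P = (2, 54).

-(2, 54) = (2, -54 mod 59) = (2, 5).

(2, 5)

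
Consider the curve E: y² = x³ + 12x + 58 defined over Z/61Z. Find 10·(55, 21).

(26, 16)

Write G = (55, 21).
Repeated addition: build up to 10G.
2G: tangent at (55, 21): λ = (3·55² + 12)/(2·21) ≡ 59/42. 42⁻¹ ≡ 16 (mod 61), so λ ≡ 59·16 ≡ 29.
  x = λ² - 55 - 55 = 841 - 110 ≡ 60; y = λ·(55 - 60) - 21 ≡ 17. → (60, 17)
3G: (60, 17) + (55, 21). λ = (21 - 17)/(55 - 60) ≡ 4/56 mod 61. 56⁻¹ ≡ 12 (mod 61), so λ ≡ 48.
  x = λ² - 60 - 55 = 2304 - 115 ≡ 54; y = λ·(60 - 54) - 17 ≡ 27. → (54, 27)
4G: (54, 27) + (55, 21). λ = (21 - 27)/(55 - 54) ≡ 55/1 mod 61. 1⁻¹ ≡ 1 (mod 61), so λ ≡ 55.
  x = λ² - 54 - 55 = 3025 - 109 ≡ 49; y = λ·(54 - 49) - 27 ≡ 4. → (49, 4)
5G: (49, 4) + (55, 21). λ = (21 - 4)/(55 - 49) ≡ 17/6 mod 61. 6⁻¹ ≡ 51 (mod 61) since 6·51 = 306 ≡ 1, so λ ≡ 13.
  x = λ² - 49 - 55 = 169 - 104 ≡ 4; y = λ·(49 - 4) - 4 ≡ 32. → (4, 32)
6G: (4, 32) + (55, 21). λ = (21 - 32)/(55 - 4) ≡ 50/51 mod 61. 51⁻¹ ≡ 6 (mod 61), so λ ≡ 56.
  x = λ² - 4 - 55 = 3136 - 59 ≡ 27; y = λ·(4 - 27) - 32 ≡ 22. → (27, 22)
7G: (27, 22) + (55, 21). λ = (21 - 22)/(55 - 27) ≡ 60/28 mod 61. 28⁻¹ ≡ 24 (mod 61), so λ ≡ 37.
  x = λ² - 27 - 55 = 1369 - 82 ≡ 6; y = λ·(27 - 6) - 22 ≡ 23. → (6, 23)
8G: (6, 23) + (55, 21). λ = (21 - 23)/(55 - 6) ≡ 59/49 mod 61. 49⁻¹ ≡ 5 (mod 61), so λ ≡ 51.
  x = λ² - 6 - 55 = 2601 - 61 ≡ 39; y = λ·(6 - 39) - 23 ≡ 2. → (39, 2)
9G: (39, 2) + (55, 21). λ = (21 - 2)/(55 - 39) ≡ 19/16 mod 61. 16⁻¹ ≡ 42 (mod 61) since 16·42 = 672 ≡ 1, so λ ≡ 5.
  x = λ² - 39 - 55 = 25 - 94 ≡ 53; y = λ·(39 - 53) - 2 ≡ 50. → (53, 50)
10G: (53, 50) + (55, 21). λ = (21 - 50)/(55 - 53) ≡ 32/2 mod 61. 2⁻¹ ≡ 31 (mod 61), so λ ≡ 16.
  x = λ² - 53 - 55 = 256 - 108 ≡ 26; y = λ·(53 - 26) - 50 ≡ 16. → (26, 16)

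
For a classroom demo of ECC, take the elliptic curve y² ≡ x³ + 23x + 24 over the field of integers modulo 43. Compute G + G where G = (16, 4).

(35, 4)

tangent at (16, 4): λ = (3·16² + 23)/(2·4) ≡ 17/8. 8⁻¹ ≡ 27 (mod 43), so λ ≡ 17·27 ≡ 29.
  x = λ² - 16 - 16 = 841 - 32 ≡ 35; y = λ·(16 - 35) - 4 ≡ 4. → (35, 4)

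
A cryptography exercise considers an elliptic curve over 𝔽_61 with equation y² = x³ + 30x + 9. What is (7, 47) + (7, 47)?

tangent at (7, 47): λ = (3·7² + 30)/(2·47) ≡ 55/33. 33⁻¹ ≡ 37 (mod 61), so λ ≡ 55·37 ≡ 22.
  x = λ² - 7 - 7 = 484 - 14 ≡ 43; y = λ·(7 - 43) - 47 ≡ 15. → (43, 15)

(43, 15)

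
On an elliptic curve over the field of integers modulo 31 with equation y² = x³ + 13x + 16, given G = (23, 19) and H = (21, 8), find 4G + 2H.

(3, 12)

First 4G:
Repeated addition: build up to 4G.
2G: tangent at (23, 19): λ = (3·23² + 13)/(2·19) ≡ 19/7. 7⁻¹ ≡ 9 (mod 31) since 7·9 = 63 ≡ 1, so λ ≡ 19·9 ≡ 16.
  x = λ² - 23 - 23 = 256 - 46 ≡ 24; y = λ·(23 - 24) - 19 ≡ 27. → (24, 27)
3G: (24, 27) + (23, 19). λ = (19 - 27)/(23 - 24) ≡ 23/30 mod 31. 30⁻¹ ≡ 30 (mod 31) since 30·30 = 900 ≡ 1, so λ ≡ 8.
  x = λ² - 24 - 23 = 64 - 47 ≡ 17; y = λ·(24 - 17) - 27 ≡ 29. → (17, 29)
4G: (17, 29) + (23, 19). λ = (19 - 29)/(23 - 17) ≡ 21/6 mod 31. 6⁻¹ ≡ 26 (mod 31), so λ ≡ 19.
  x = λ² - 17 - 23 = 361 - 40 ≡ 11; y = λ·(17 - 11) - 29 ≡ 23. → (11, 23)
4G = (11, 23).
Next 2H:
Repeated addition: build up to 2H.
2H: tangent at (21, 8): λ = (3·21² + 13)/(2·8) ≡ 3/16. 16⁻¹ ≡ 2 (mod 31), so λ ≡ 3·2 ≡ 6.
  x = λ² - 21 - 21 = 36 - 42 ≡ 25; y = λ·(21 - 25) - 8 ≡ 30. → (25, 30)
2H = (25, 30).
Finally 4G + 2H:
(11, 23) + (25, 30). λ = (30 - 23)/(25 - 11) ≡ 7/14 mod 31. 14⁻¹ ≡ 20 (mod 31) since 14·20 = 280 ≡ 1, so λ ≡ 16.
  x = λ² - 11 - 25 = 256 - 36 ≡ 3; y = λ·(11 - 3) - 23 ≡ 12. → (3, 12)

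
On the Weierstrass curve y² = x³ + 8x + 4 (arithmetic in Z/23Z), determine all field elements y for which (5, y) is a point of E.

x³ + 8x + 4 = 169 ≡ 8 (mod 23).
Square roots of 8 mod 23: 10 and 13 (since 10² = 100 ≡ 8).

10, 13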